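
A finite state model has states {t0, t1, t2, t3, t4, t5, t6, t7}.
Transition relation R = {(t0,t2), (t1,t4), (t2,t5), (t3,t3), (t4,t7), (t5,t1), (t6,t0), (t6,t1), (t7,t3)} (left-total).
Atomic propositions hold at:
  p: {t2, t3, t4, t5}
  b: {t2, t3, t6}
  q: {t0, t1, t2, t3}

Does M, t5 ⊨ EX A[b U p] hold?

A[b U p]: least fixpoint, start Z0 = Sat(p) = {t2, t3, t4, t5}, add states in Sat(b) with every successor in Z. Already a fixed point.
Sat(A[b U p]) = {t2, t3, t4, t5}
Sat(EX A[b U p]) = {s : some successor in {t2, t3, t4, t5}} = {t0, t1, t2, t3, t7}
t5 ∉ Sat(EX A[b U p]) = {t0, t1, t2, t3, t7}, so the formula does not hold at t5.

No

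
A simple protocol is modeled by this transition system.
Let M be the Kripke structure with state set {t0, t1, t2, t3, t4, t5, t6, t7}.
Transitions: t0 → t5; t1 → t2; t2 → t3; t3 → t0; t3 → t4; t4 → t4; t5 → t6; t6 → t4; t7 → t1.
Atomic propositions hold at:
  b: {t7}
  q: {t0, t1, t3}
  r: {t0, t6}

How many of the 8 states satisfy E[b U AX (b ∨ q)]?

Sat(b ∨ q) = {t0, t1, t3, t7}
Sat(AX (b ∨ q)) = {s : every successor in {t0, t1, t3, t7}} = {t2, t7}
E[b U AX (b ∨ q)]: least fixpoint, start Z0 = Sat(AX (b ∨ q)) = {t2, t7}, add states in Sat(b) with some successor in Z. Already a fixed point.
Sat(E[b U AX (b ∨ q)]) = {t2, t7}
|Sat(E[b U AX (b ∨ q)])| = |{t2, t7}| = 2.

2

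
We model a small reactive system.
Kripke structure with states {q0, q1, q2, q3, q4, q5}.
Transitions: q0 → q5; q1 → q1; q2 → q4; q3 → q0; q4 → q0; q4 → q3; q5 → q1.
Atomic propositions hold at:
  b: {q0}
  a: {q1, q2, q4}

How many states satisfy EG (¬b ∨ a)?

2

Sat(¬b) = {q1, q2, q3, q4, q5}
Sat(¬b ∨ a) = {q1, q2, q3, q4, q5}
EG (¬b ∨ a): greatest fixpoint, start Z0 = {q1, q2, q3, q4, q5}, keep only states in Sat with some successor in Z. Z1 = {q1, q2, q4, q5}; Z2 = {q1, q2, q5}; Z3 = {q1, q5}; fixed.
Sat(EG (¬b ∨ a)) = {q1, q5}
|Sat(EG (¬b ∨ a))| = |{q1, q5}| = 2.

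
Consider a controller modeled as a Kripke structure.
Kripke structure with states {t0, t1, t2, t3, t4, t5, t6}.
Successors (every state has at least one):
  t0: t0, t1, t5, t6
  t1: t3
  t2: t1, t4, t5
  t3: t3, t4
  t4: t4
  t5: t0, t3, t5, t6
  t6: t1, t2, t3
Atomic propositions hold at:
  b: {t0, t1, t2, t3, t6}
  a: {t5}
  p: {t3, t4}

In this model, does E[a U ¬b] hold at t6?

No

Sat(¬b) = {t4, t5}
E[a U ¬b]: least fixpoint, start Z0 = Sat(¬b) = {t4, t5}, add states in Sat(a) with some successor in Z. Already a fixed point.
Sat(E[a U ¬b]) = {t4, t5}
t6 ∉ Sat(E[a U ¬b]) = {t4, t5}, so the formula does not hold at t6.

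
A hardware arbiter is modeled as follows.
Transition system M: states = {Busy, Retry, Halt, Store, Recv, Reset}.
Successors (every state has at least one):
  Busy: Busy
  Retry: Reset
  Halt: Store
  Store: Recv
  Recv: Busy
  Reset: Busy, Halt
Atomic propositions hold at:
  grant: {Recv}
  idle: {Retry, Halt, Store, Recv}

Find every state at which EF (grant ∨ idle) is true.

{Retry, Halt, Store, Recv, Reset}

Sat(grant ∨ idle) = {Retry, Halt, Store, Recv}
EF (grant ∨ idle): least fixpoint, start Z0 = {Retry, Halt, Store, Recv}, add states with some successor in Z. Z1 = {Retry, Halt, Store, Recv, Reset}; fixed.
Sat(EF (grant ∨ idle)) = {Retry, Halt, Store, Recv, Reset}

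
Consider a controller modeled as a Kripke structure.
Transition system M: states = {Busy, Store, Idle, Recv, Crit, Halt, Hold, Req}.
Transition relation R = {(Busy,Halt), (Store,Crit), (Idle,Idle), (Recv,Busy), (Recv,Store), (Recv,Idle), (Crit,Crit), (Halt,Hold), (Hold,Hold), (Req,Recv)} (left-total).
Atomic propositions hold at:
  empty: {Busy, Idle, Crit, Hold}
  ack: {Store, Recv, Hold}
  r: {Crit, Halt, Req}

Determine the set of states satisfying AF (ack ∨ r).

{Busy, Store, Recv, Crit, Halt, Hold, Req}

Sat(ack ∨ r) = {Store, Recv, Crit, Halt, Hold, Req}
AF (ack ∨ r): least fixpoint, start Z0 = {Store, Recv, Crit, Halt, Hold, Req}, add states with every successor in Z. Z1 = {Busy, Store, Recv, Crit, Halt, Hold, Req}; fixed.
Sat(AF (ack ∨ r)) = {Busy, Store, Recv, Crit, Halt, Hold, Req}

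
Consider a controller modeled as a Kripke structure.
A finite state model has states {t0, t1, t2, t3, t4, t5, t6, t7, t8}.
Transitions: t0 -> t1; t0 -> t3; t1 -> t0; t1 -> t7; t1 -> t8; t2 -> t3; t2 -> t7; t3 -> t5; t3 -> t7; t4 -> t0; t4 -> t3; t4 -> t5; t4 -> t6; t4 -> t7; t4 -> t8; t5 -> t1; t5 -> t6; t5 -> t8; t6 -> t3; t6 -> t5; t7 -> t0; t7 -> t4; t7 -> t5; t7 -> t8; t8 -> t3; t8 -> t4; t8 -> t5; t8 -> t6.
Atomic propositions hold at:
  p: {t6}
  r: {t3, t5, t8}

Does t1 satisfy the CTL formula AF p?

No

AF p: least fixpoint, start Z0 = {t6}, add states with every successor in Z. Already a fixed point.
Sat(AF p) = {t6}
t1 ∉ Sat(AF p) = {t6}, so the formula does not hold at t1.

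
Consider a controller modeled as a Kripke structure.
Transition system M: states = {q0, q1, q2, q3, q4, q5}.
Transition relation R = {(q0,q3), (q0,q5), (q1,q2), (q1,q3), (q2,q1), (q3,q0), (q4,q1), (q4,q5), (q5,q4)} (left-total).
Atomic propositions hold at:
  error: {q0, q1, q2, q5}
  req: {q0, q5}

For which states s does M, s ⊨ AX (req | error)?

{q2, q3, q4}

Sat(req | error) = {q0, q1, q2, q5}
Sat(AX (req | error)) = {s : every successor in {q0, q1, q2, q5}} = {q2, q3, q4}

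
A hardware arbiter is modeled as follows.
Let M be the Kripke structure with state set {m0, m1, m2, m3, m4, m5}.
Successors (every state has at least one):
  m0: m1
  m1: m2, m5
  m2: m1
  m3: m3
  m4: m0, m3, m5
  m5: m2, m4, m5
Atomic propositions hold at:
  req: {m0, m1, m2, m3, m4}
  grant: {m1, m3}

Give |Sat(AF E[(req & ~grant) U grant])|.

5

Sat(~grant) = {m0, m2, m4, m5}
Sat(req & ~grant) = {m0, m2, m4}
E[(req & ~grant) U grant]: least fixpoint, start Z0 = Sat(grant) = {m1, m3}, add states in Sat(req & ~grant) with some successor in Z. Z1 = {m0, m1, m2, m3, m4}; fixed.
Sat(E[(req & ~grant) U grant]) = {m0, m1, m2, m3, m4}
AF E[(req & ~grant) U grant]: least fixpoint, start Z0 = {m0, m1, m2, m3, m4}, add states with every successor in Z. Already a fixed point.
Sat(AF E[(req & ~grant) U grant]) = {m0, m1, m2, m3, m4}
|Sat(AF E[(req & ~grant) U grant])| = |{m0, m1, m2, m3, m4}| = 5.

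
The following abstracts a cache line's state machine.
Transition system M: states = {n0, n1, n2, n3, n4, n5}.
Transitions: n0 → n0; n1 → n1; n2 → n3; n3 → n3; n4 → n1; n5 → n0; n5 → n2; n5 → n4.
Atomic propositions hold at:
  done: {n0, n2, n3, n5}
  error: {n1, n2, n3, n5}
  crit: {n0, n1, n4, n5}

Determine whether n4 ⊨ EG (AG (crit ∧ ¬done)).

Yes

Sat(¬done) = {n1, n4}
Sat(crit ∧ ¬done) = {n1, n4}
AG (crit ∧ ¬done): greatest fixpoint, start Z0 = {n1, n4}, keep only states in Sat with every successor in Z. Already a fixed point.
Sat(AG (crit ∧ ¬done)) = {n1, n4}
EG (AG (crit ∧ ¬done)): greatest fixpoint, start Z0 = {n1, n4}, keep only states in Sat with some successor in Z. Already a fixed point.
Sat(EG (AG (crit ∧ ¬done))) = {n1, n4}
n4 ∈ Sat(EG (AG (crit ∧ ¬done))) = {n1, n4}, so the formula holds at n4.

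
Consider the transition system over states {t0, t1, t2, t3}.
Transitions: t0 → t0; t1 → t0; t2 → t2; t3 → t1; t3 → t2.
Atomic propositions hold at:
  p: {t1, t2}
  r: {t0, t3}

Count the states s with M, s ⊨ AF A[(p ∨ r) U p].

Sat(p ∨ r) = {t0, t1, t2, t3}
A[(p ∨ r) U p]: least fixpoint, start Z0 = Sat(p) = {t1, t2}, add states in Sat(p ∨ r) with every successor in Z. Z1 = {t1, t2, t3}; fixed.
Sat(A[(p ∨ r) U p]) = {t1, t2, t3}
AF A[(p ∨ r) U p]: least fixpoint, start Z0 = {t1, t2, t3}, add states with every successor in Z. Already a fixed point.
Sat(AF A[(p ∨ r) U p]) = {t1, t2, t3}
|Sat(AF A[(p ∨ r) U p])| = |{t1, t2, t3}| = 3.

3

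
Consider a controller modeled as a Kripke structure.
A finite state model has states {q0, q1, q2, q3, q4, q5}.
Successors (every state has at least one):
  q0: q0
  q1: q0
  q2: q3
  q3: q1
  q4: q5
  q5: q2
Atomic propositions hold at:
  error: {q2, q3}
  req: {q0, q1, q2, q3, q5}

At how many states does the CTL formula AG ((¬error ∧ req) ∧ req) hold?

2

Sat(¬error) = {q0, q1, q4, q5}
Sat(¬error ∧ req) = {q0, q1, q5}
Sat((¬error ∧ req) ∧ req) = {q0, q1, q5}
AG ((¬error ∧ req) ∧ req): greatest fixpoint, start Z0 = {q0, q1, q5}, keep only states in Sat with every successor in Z. Z1 = {q0, q1}; fixed.
Sat(AG ((¬error ∧ req) ∧ req)) = {q0, q1}
|Sat(AG ((¬error ∧ req) ∧ req))| = |{q0, q1}| = 2.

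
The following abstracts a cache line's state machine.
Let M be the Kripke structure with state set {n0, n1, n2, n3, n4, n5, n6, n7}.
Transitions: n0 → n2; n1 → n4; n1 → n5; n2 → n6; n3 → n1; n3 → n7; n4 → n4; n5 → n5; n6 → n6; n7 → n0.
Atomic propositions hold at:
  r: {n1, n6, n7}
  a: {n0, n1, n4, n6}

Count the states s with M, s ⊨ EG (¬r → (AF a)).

7

Sat(¬r) = {n0, n2, n3, n4, n5}
AF a: least fixpoint, start Z0 = {n0, n1, n4, n6}, add states with every successor in Z. Z1 = {n0, n1, n2, n4, n6, n7}; Z2 = {n0, n1, n2, n3, n4, n6, n7}; fixed.
Sat(AF a) = {n0, n1, n2, n3, n4, n6, n7}
Sat(¬r → (AF a)) = {n0, n1, n2, n3, n4, n6, n7}
EG (¬r → (AF a)): greatest fixpoint, start Z0 = {n0, n1, n2, n3, n4, n6, n7}, keep only states in Sat with some successor in Z. Already a fixed point.
Sat(EG (¬r → (AF a))) = {n0, n1, n2, n3, n4, n6, n7}
|Sat(EG (¬r → (AF a)))| = |{n0, n1, n2, n3, n4, n6, n7}| = 7.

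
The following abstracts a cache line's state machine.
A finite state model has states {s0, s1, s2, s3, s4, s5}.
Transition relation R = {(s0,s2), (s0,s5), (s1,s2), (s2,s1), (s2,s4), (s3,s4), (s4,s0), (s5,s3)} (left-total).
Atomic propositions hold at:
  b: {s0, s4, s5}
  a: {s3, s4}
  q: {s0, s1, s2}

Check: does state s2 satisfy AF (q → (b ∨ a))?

Sat(b ∨ a) = {s0, s3, s4, s5}
Sat(q → (b ∨ a)) = {s0, s3, s4, s5}
AF (q → (b ∨ a)): least fixpoint, start Z0 = {s0, s3, s4, s5}, add states with every successor in Z. Already a fixed point.
Sat(AF (q → (b ∨ a))) = {s0, s3, s4, s5}
s2 ∉ Sat(AF (q → (b ∨ a))) = {s0, s3, s4, s5}, so the formula does not hold at s2.

No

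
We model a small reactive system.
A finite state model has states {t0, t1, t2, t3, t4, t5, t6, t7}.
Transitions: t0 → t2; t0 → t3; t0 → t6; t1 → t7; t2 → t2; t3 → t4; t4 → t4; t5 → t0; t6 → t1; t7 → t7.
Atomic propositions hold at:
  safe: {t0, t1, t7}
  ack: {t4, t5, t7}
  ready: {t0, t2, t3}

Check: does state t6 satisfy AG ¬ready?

Yes

Sat(¬ready) = {t1, t4, t5, t6, t7}
AG ¬ready: greatest fixpoint, start Z0 = {t1, t4, t5, t6, t7}, keep only states in Sat with every successor in Z. Z1 = {t1, t4, t6, t7}; fixed.
Sat(AG ¬ready) = {t1, t4, t6, t7}
t6 ∈ Sat(AG ¬ready) = {t1, t4, t6, t7}, so the formula holds at t6.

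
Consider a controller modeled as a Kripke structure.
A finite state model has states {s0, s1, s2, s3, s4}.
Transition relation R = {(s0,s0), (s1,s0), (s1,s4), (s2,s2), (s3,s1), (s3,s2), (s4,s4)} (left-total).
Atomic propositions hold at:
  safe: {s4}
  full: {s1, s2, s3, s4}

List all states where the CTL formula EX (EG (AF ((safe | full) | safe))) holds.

{s1, s2, s3, s4}

Sat(safe | full) = {s1, s2, s3, s4}
Sat((safe | full) | safe) = {s1, s2, s3, s4}
AF ((safe | full) | safe): least fixpoint, start Z0 = {s1, s2, s3, s4}, add states with every successor in Z. Already a fixed point.
Sat(AF ((safe | full) | safe)) = {s1, s2, s3, s4}
EG (AF ((safe | full) | safe)): greatest fixpoint, start Z0 = {s1, s2, s3, s4}, keep only states in Sat with some successor in Z. Already a fixed point.
Sat(EG (AF ((safe | full) | safe))) = {s1, s2, s3, s4}
Sat(EX (EG (AF ((safe | full) | safe)))) = {s : some successor in {s1, s2, s3, s4}} = {s1, s2, s3, s4}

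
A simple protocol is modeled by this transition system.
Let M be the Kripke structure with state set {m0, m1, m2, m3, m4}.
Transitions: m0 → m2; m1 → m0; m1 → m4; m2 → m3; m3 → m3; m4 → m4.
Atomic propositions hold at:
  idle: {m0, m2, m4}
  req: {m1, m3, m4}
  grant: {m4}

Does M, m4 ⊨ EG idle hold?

EG idle: greatest fixpoint, start Z0 = {m0, m2, m4}, keep only states in Sat with some successor in Z. Z1 = {m0, m4}; Z2 = {m4}; fixed.
Sat(EG idle) = {m4}
m4 ∈ Sat(EG idle) = {m4}, so the formula holds at m4.

Yes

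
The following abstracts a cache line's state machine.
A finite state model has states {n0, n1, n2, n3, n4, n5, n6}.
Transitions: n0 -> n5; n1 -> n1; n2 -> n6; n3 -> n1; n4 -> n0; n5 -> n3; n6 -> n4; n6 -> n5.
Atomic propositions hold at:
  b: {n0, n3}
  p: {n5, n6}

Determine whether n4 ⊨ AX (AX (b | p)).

Sat(b | p) = {n0, n3, n5, n6}
Sat(AX (b | p)) = {s : every successor in {n0, n3, n5, n6}} = {n0, n2, n4, n5}
Sat(AX (AX (b | p))) = {s : every successor in {n0, n2, n4, n5}} = {n0, n4, n6}
n4 ∈ Sat(AX (AX (b | p))) = {n0, n4, n6}, so the formula holds at n4.

Yes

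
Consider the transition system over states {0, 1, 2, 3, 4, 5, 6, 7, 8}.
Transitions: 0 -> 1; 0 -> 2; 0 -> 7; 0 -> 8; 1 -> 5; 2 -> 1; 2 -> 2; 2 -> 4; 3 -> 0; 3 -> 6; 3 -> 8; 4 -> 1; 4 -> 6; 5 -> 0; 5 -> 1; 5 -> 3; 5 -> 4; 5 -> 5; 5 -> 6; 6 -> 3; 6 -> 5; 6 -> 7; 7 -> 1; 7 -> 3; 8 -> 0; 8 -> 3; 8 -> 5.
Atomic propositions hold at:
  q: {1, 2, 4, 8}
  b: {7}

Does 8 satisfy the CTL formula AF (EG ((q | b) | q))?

Sat(q | b) = {1, 2, 4, 7, 8}
Sat((q | b) | q) = {1, 2, 4, 7, 8}
EG ((q | b) | q): greatest fixpoint, start Z0 = {1, 2, 4, 7, 8}, keep only states in Sat with some successor in Z. Z1 = {2, 4, 7}; Z2 = {2}; fixed.
Sat(EG ((q | b) | q)) = {2}
AF (EG ((q | b) | q)): least fixpoint, start Z0 = {2}, add states with every successor in Z. Already a fixed point.
Sat(AF (EG ((q | b) | q))) = {2}
8 ∉ Sat(AF (EG ((q | b) | q))) = {2}, so the formula does not hold at 8.

No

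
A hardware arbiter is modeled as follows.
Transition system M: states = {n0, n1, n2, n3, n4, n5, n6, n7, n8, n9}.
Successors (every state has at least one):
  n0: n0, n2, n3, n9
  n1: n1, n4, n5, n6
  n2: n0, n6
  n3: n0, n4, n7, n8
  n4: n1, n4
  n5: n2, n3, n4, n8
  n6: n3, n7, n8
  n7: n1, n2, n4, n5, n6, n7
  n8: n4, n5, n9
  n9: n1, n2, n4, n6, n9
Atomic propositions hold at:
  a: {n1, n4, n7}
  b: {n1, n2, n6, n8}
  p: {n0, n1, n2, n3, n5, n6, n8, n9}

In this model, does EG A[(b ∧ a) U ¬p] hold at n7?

Yes

Sat(b ∧ a) = {n1}
Sat(¬p) = {n4, n7}
A[(b ∧ a) U ¬p]: least fixpoint, start Z0 = Sat(¬p) = {n4, n7}, add states in Sat(b ∧ a) with every successor in Z. Already a fixed point.
Sat(A[(b ∧ a) U ¬p]) = {n4, n7}
EG A[(b ∧ a) U ¬p]: greatest fixpoint, start Z0 = {n4, n7}, keep only states in Sat with some successor in Z. Already a fixed point.
Sat(EG A[(b ∧ a) U ¬p]) = {n4, n7}
n7 ∈ Sat(EG A[(b ∧ a) U ¬p]) = {n4, n7}, so the formula holds at n7.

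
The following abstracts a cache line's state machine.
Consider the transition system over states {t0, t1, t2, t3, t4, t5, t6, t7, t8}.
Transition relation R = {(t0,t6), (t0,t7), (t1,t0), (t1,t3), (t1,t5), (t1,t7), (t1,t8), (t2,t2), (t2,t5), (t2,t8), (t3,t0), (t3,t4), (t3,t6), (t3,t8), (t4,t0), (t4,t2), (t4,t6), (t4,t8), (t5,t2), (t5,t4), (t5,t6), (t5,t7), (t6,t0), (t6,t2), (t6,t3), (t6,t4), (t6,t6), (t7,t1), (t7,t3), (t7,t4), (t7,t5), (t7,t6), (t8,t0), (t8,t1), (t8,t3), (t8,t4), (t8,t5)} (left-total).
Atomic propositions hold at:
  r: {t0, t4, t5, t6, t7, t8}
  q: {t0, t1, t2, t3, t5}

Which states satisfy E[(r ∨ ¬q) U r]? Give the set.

{t0, t4, t5, t6, t7, t8}

Sat(¬q) = {t4, t6, t7, t8}
Sat(r ∨ ¬q) = {t0, t4, t5, t6, t7, t8}
E[(r ∨ ¬q) U r]: least fixpoint, start Z0 = Sat(r) = {t0, t4, t5, t6, t7, t8}, add states in Sat(r ∨ ¬q) with some successor in Z. Already a fixed point.
Sat(E[(r ∨ ¬q) U r]) = {t0, t4, t5, t6, t7, t8}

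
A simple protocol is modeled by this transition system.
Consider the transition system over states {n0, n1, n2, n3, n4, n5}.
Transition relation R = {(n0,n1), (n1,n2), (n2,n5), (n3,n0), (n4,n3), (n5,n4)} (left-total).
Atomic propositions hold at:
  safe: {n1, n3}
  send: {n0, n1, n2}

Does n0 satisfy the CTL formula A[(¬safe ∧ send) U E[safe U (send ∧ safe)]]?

Yes

Sat(¬safe) = {n0, n2, n4, n5}
Sat(¬safe ∧ send) = {n0, n2}
Sat(send ∧ safe) = {n1}
E[safe U (send ∧ safe)]: least fixpoint, start Z0 = Sat((send ∧ safe)) = {n1}, add states in Sat(safe) with some successor in Z. Already a fixed point.
Sat(E[safe U (send ∧ safe)]) = {n1}
A[(¬safe ∧ send) U E[safe U (send ∧ safe)]]: least fixpoint, start Z0 = Sat(E[safe U (send ∧ safe)]) = {n1}, add states in Sat(¬safe ∧ send) with every successor in Z. Z1 = {n0, n1}; fixed.
Sat(A[(¬safe ∧ send) U E[safe U (send ∧ safe)]]) = {n0, n1}
n0 ∈ Sat(A[(¬safe ∧ send) U E[safe U (send ∧ safe)]]) = {n0, n1}, so the formula holds at n0.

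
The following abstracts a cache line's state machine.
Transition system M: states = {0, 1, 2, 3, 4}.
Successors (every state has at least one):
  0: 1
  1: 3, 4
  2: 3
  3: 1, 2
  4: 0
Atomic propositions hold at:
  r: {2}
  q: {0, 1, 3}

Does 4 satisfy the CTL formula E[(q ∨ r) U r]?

Sat(q ∨ r) = {0, 1, 2, 3}
E[(q ∨ r) U r]: least fixpoint, start Z0 = Sat(r) = {2}, add states in Sat(q ∨ r) with some successor in Z. Z1 = {2, 3}; Z2 = {1, 2, 3}; Z3 = {0, 1, 2, 3}; fixed.
Sat(E[(q ∨ r) U r]) = {0, 1, 2, 3}
4 ∉ Sat(E[(q ∨ r) U r]) = {0, 1, 2, 3}, so the formula does not hold at 4.

No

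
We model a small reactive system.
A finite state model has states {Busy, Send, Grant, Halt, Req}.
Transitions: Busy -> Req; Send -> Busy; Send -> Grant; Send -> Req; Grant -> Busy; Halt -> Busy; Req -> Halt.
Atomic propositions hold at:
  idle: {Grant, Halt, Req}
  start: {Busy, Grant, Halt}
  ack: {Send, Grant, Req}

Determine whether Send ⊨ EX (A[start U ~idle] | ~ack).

Sat(~idle) = {Busy, Send}
A[start U ~idle]: least fixpoint, start Z0 = Sat(~idle) = {Busy, Send}, add states in Sat(start) with every successor in Z. Z1 = {Busy, Send, Grant, Halt}; fixed.
Sat(A[start U ~idle]) = {Busy, Send, Grant, Halt}
Sat(~ack) = {Busy, Halt}
Sat(A[start U ~idle] | ~ack) = {Busy, Send, Grant, Halt}
Sat(EX (A[start U ~idle] | ~ack)) = {s : some successor in {Busy, Send, Grant, Halt}} = {Send, Grant, Halt, Req}
Send ∈ Sat(EX (A[start U ~idle] | ~ack)) = {Send, Grant, Halt, Req}, so the formula holds at Send.

Yes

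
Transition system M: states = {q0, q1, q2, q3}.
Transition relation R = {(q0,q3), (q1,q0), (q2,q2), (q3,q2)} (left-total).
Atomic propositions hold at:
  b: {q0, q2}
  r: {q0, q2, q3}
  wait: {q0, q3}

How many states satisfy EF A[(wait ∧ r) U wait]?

Sat(wait ∧ r) = {q0, q3}
A[(wait ∧ r) U wait]: least fixpoint, start Z0 = Sat(wait) = {q0, q3}, add states in Sat(wait ∧ r) with every successor in Z. Already a fixed point.
Sat(A[(wait ∧ r) U wait]) = {q0, q3}
EF A[(wait ∧ r) U wait]: least fixpoint, start Z0 = {q0, q3}, add states with some successor in Z. Z1 = {q0, q1, q3}; fixed.
Sat(EF A[(wait ∧ r) U wait]) = {q0, q1, q3}
|Sat(EF A[(wait ∧ r) U wait])| = |{q0, q1, q3}| = 3.

3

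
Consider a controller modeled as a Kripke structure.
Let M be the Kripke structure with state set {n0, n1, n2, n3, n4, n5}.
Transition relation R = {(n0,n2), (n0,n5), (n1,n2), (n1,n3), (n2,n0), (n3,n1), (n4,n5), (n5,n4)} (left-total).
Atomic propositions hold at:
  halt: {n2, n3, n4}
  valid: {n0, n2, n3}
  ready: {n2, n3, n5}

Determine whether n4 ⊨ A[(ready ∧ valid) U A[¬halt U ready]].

Sat(ready ∧ valid) = {n2, n3}
Sat(¬halt) = {n0, n1, n5}
A[¬halt U ready]: least fixpoint, start Z0 = Sat(ready) = {n2, n3, n5}, add states in Sat(¬halt) with every successor in Z. Z1 = {n0, n1, n2, n3, n5}; fixed.
Sat(A[¬halt U ready]) = {n0, n1, n2, n3, n5}
A[(ready ∧ valid) U A[¬halt U ready]]: least fixpoint, start Z0 = Sat(A[¬halt U ready]) = {n0, n1, n2, n3, n5}, add states in Sat(ready ∧ valid) with every successor in Z. Already a fixed point.
Sat(A[(ready ∧ valid) U A[¬halt U ready]]) = {n0, n1, n2, n3, n5}
n4 ∉ Sat(A[(ready ∧ valid) U A[¬halt U ready]]) = {n0, n1, n2, n3, n5}, so the formula does not hold at n4.

No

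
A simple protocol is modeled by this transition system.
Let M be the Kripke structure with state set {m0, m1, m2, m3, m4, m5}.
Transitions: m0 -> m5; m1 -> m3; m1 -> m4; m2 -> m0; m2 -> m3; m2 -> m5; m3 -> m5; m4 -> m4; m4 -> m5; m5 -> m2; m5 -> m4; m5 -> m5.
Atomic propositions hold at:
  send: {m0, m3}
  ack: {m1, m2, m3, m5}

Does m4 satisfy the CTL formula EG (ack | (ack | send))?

No

Sat(ack | send) = {m0, m1, m2, m3, m5}
Sat(ack | (ack | send)) = {m0, m1, m2, m3, m5}
EG (ack | (ack | send)): greatest fixpoint, start Z0 = {m0, m1, m2, m3, m5}, keep only states in Sat with some successor in Z. Already a fixed point.
Sat(EG (ack | (ack | send))) = {m0, m1, m2, m3, m5}
m4 ∉ Sat(EG (ack | (ack | send))) = {m0, m1, m2, m3, m5}, so the formula does not hold at m4.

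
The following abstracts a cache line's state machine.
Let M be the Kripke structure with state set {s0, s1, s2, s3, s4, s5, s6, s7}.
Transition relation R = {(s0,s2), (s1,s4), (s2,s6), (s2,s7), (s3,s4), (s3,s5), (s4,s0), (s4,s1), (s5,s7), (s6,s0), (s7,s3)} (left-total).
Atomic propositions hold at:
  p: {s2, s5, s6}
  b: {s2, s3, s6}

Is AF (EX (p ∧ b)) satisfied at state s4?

No

Sat(p ∧ b) = {s2, s6}
Sat(EX (p ∧ b)) = {s : some successor in {s2, s6}} = {s0, s2}
AF (EX (p ∧ b)): least fixpoint, start Z0 = {s0, s2}, add states with every successor in Z. Z1 = {s0, s2, s6}; fixed.
Sat(AF (EX (p ∧ b))) = {s0, s2, s6}
s4 ∉ Sat(AF (EX (p ∧ b))) = {s0, s2, s6}, so the formula does not hold at s4.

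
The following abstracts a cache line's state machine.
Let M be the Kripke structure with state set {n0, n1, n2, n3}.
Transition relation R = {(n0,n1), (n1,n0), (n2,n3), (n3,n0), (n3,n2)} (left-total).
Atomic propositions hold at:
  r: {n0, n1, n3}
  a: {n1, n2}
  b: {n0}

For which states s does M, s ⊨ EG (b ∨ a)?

{n0, n1}

Sat(b ∨ a) = {n0, n1, n2}
EG (b ∨ a): greatest fixpoint, start Z0 = {n0, n1, n2}, keep only states in Sat with some successor in Z. Z1 = {n0, n1}; fixed.
Sat(EG (b ∨ a)) = {n0, n1}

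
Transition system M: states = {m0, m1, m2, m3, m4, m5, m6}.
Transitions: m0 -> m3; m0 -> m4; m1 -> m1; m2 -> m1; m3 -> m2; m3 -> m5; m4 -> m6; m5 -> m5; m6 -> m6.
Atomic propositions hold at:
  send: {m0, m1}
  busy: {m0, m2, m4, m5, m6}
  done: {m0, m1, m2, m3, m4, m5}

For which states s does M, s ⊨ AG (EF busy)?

{m4, m5, m6}

EF busy: least fixpoint, start Z0 = {m0, m2, m4, m5, m6}, add states with some successor in Z. Z1 = {m0, m2, m3, m4, m5, m6}; fixed.
Sat(EF busy) = {m0, m2, m3, m4, m5, m6}
AG (EF busy): greatest fixpoint, start Z0 = {m0, m2, m3, m4, m5, m6}, keep only states in Sat with every successor in Z. Z1 = {m0, m3, m4, m5, m6}; Z2 = {m0, m4, m5, m6}; Z3 = {m4, m5, m6}; fixed.
Sat(AG (EF busy)) = {m4, m5, m6}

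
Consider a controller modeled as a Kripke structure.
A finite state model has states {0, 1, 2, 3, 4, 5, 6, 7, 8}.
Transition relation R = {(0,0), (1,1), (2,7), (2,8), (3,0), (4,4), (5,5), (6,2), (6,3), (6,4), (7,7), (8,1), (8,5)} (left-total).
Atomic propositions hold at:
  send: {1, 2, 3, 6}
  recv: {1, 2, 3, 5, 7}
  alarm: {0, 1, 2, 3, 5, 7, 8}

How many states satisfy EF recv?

EF recv: least fixpoint, start Z0 = {1, 2, 3, 5, 7}, add states with some successor in Z. Z1 = {1, 2, 3, 5, 6, 7, 8}; fixed.
Sat(EF recv) = {1, 2, 3, 5, 6, 7, 8}
|Sat(EF recv)| = |{1, 2, 3, 5, 6, 7, 8}| = 7.

7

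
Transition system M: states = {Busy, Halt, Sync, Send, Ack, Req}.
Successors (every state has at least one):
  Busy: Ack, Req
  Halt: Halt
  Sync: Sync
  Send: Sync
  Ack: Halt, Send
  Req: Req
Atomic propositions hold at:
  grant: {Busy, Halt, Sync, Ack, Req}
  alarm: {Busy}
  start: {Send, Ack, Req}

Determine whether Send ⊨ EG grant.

No

EG grant: greatest fixpoint, start Z0 = {Busy, Halt, Sync, Ack, Req}, keep only states in Sat with some successor in Z. Already a fixed point.
Sat(EG grant) = {Busy, Halt, Sync, Ack, Req}
Send ∉ Sat(EG grant) = {Busy, Halt, Sync, Ack, Req}, so the formula does not hold at Send.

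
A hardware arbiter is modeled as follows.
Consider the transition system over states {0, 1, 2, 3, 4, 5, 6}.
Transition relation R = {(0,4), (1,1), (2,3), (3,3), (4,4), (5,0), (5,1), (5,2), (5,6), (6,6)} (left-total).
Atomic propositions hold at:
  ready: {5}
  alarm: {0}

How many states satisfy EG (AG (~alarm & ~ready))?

5

Sat(~alarm) = {1, 2, 3, 4, 5, 6}
Sat(~ready) = {0, 1, 2, 3, 4, 6}
Sat(~alarm & ~ready) = {1, 2, 3, 4, 6}
AG (~alarm & ~ready): greatest fixpoint, start Z0 = {1, 2, 3, 4, 6}, keep only states in Sat with every successor in Z. Already a fixed point.
Sat(AG (~alarm & ~ready)) = {1, 2, 3, 4, 6}
EG (AG (~alarm & ~ready)): greatest fixpoint, start Z0 = {1, 2, 3, 4, 6}, keep only states in Sat with some successor in Z. Already a fixed point.
Sat(EG (AG (~alarm & ~ready))) = {1, 2, 3, 4, 6}
|Sat(EG (AG (~alarm & ~ready)))| = |{1, 2, 3, 4, 6}| = 5.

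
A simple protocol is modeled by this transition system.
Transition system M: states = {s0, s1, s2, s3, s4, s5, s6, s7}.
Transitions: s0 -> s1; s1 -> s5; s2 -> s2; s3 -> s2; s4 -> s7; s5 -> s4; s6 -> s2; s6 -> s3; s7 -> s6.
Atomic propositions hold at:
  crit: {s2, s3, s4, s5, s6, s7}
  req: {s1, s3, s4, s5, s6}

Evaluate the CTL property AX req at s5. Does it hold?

Sat(AX req) = {s : every successor in {s1, s3, s4, s5, s6}} = {s0, s1, s5, s7}
s5 ∈ Sat(AX req) = {s0, s1, s5, s7}, so the formula holds at s5.

Yes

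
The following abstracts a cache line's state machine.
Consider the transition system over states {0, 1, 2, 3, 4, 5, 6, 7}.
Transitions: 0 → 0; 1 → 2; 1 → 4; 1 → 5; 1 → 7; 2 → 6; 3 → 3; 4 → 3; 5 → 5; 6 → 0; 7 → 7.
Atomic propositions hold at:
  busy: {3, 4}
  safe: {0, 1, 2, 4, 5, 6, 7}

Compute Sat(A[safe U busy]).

{3, 4}

A[safe U busy]: least fixpoint, start Z0 = Sat(busy) = {3, 4}, add states in Sat(safe) with every successor in Z. Already a fixed point.
Sat(A[safe U busy]) = {3, 4}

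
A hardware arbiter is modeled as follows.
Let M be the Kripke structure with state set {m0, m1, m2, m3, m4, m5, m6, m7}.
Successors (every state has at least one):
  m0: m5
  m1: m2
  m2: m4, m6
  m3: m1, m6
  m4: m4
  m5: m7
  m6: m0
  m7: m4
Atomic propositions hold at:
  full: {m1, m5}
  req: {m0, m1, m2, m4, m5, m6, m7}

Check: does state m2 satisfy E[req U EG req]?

Yes

EG req: greatest fixpoint, start Z0 = {m0, m1, m2, m4, m5, m6, m7}, keep only states in Sat with some successor in Z. Already a fixed point.
Sat(EG req) = {m0, m1, m2, m4, m5, m6, m7}
E[req U EG req]: least fixpoint, start Z0 = Sat(EG req) = {m0, m1, m2, m4, m5, m6, m7}, add states in Sat(req) with some successor in Z. Already a fixed point.
Sat(E[req U EG req]) = {m0, m1, m2, m4, m5, m6, m7}
m2 ∈ Sat(E[req U EG req]) = {m0, m1, m2, m4, m5, m6, m7}, so the formula holds at m2.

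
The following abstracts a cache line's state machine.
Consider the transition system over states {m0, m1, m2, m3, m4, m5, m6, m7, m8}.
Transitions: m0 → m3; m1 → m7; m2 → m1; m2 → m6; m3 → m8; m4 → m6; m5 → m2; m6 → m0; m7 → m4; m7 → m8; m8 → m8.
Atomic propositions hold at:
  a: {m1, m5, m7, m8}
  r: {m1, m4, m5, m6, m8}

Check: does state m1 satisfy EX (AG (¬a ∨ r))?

No

Sat(¬a) = {m0, m2, m3, m4, m6}
Sat(¬a ∨ r) = {m0, m1, m2, m3, m4, m5, m6, m8}
AG (¬a ∨ r): greatest fixpoint, start Z0 = {m0, m1, m2, m3, m4, m5, m6, m8}, keep only states in Sat with every successor in Z. Z1 = {m0, m2, m3, m4, m5, m6, m8}; Z2 = {m0, m3, m4, m5, m6, m8}; Z3 = {m0, m3, m4, m6, m8}; fixed.
Sat(AG (¬a ∨ r)) = {m0, m3, m4, m6, m8}
Sat(EX (AG (¬a ∨ r))) = {s : some successor in {m0, m3, m4, m6, m8}} = {m0, m2, m3, m4, m6, m7, m8}
m1 ∉ Sat(EX (AG (¬a ∨ r))) = {m0, m2, m3, m4, m6, m7, m8}, so the formula does not hold at m1.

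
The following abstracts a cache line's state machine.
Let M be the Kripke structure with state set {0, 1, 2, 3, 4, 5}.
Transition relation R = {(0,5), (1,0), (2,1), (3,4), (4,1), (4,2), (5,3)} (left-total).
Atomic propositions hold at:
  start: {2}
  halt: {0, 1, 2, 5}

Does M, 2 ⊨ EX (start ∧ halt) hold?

No

Sat(start ∧ halt) = {2}
Sat(EX (start ∧ halt)) = {s : some successor in {2}} = {4}
2 ∉ Sat(EX (start ∧ halt)) = {4}, so the formula does not hold at 2.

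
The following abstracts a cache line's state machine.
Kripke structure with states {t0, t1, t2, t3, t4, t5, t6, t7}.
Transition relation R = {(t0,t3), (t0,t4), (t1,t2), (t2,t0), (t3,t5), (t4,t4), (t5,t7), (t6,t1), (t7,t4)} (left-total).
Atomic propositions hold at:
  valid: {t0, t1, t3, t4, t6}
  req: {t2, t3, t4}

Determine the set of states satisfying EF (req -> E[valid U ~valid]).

{t0, t1, t2, t3, t5, t6, t7}

Sat(~valid) = {t2, t5, t7}
E[valid U ~valid]: least fixpoint, start Z0 = Sat(~valid) = {t2, t5, t7}, add states in Sat(valid) with some successor in Z. Z1 = {t1, t2, t3, t5, t7}; Z2 = {t0, t1, t2, t3, t5, t6, t7}; fixed.
Sat(E[valid U ~valid]) = {t0, t1, t2, t3, t5, t6, t7}
Sat(req -> E[valid U ~valid]) = {t0, t1, t2, t3, t5, t6, t7}
EF (req -> E[valid U ~valid]): least fixpoint, start Z0 = {t0, t1, t2, t3, t5, t6, t7}, add states with some successor in Z. Already a fixed point.
Sat(EF (req -> E[valid U ~valid])) = {t0, t1, t2, t3, t5, t6, t7}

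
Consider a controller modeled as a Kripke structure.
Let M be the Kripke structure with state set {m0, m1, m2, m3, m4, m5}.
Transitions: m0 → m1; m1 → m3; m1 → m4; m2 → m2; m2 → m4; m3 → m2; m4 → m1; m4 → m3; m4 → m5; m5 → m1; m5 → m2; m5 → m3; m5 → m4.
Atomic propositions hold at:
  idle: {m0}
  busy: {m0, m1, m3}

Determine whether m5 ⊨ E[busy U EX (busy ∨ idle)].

Sat(busy ∨ idle) = {m0, m1, m3}
Sat(EX (busy ∨ idle)) = {s : some successor in {m0, m1, m3}} = {m0, m1, m4, m5}
E[busy U EX (busy ∨ idle)]: least fixpoint, start Z0 = Sat(EX (busy ∨ idle)) = {m0, m1, m4, m5}, add states in Sat(busy) with some successor in Z. Already a fixed point.
Sat(E[busy U EX (busy ∨ idle)]) = {m0, m1, m4, m5}
m5 ∈ Sat(E[busy U EX (busy ∨ idle)]) = {m0, m1, m4, m5}, so the formula holds at m5.

Yes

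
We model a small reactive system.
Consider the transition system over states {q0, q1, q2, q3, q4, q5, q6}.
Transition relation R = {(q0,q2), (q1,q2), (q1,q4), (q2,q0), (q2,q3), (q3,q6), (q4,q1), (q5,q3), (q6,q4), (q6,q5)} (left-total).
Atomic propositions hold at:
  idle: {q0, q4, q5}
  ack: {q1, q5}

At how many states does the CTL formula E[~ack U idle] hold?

Sat(~ack) = {q0, q2, q3, q4, q6}
E[~ack U idle]: least fixpoint, start Z0 = Sat(idle) = {q0, q4, q5}, add states in Sat(~ack) with some successor in Z. Z1 = {q0, q2, q4, q5, q6}; Z2 = {q0, q2, q3, q4, q5, q6}; fixed.
Sat(E[~ack U idle]) = {q0, q2, q3, q4, q5, q6}
|Sat(E[~ack U idle])| = |{q0, q2, q3, q4, q5, q6}| = 6.

6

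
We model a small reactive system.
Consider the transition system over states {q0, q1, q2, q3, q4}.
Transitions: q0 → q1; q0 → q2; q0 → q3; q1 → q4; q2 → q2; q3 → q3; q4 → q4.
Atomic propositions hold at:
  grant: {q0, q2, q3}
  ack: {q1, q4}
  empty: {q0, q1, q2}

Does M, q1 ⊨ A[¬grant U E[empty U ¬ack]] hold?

No

Sat(¬grant) = {q1, q4}
Sat(¬ack) = {q0, q2, q3}
E[empty U ¬ack]: least fixpoint, start Z0 = Sat(¬ack) = {q0, q2, q3}, add states in Sat(empty) with some successor in Z. Already a fixed point.
Sat(E[empty U ¬ack]) = {q0, q2, q3}
A[¬grant U E[empty U ¬ack]]: least fixpoint, start Z0 = Sat(E[empty U ¬ack]) = {q0, q2, q3}, add states in Sat(¬grant) with every successor in Z. Already a fixed point.
Sat(A[¬grant U E[empty U ¬ack]]) = {q0, q2, q3}
q1 ∉ Sat(A[¬grant U E[empty U ¬ack]]) = {q0, q2, q3}, so the formula does not hold at q1.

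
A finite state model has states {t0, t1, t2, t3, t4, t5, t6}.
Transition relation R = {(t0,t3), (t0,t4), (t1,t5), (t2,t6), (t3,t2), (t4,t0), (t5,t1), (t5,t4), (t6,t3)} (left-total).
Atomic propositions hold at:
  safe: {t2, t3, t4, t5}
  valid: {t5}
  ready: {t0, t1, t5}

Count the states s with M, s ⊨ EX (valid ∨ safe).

5

Sat(valid ∨ safe) = {t2, t3, t4, t5}
Sat(EX (valid ∨ safe)) = {s : some successor in {t2, t3, t4, t5}} = {t0, t1, t3, t5, t6}
|Sat(EX (valid ∨ safe))| = |{t0, t1, t3, t5, t6}| = 5.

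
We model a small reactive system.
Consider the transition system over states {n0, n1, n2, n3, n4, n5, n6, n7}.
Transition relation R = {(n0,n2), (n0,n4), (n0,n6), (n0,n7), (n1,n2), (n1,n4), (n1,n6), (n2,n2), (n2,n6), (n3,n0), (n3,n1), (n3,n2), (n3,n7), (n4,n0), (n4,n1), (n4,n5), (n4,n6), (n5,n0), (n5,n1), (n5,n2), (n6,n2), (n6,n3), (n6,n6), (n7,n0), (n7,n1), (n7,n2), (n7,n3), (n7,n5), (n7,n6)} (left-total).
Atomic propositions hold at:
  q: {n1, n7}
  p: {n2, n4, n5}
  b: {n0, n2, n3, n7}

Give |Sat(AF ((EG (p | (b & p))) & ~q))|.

3

Sat(b & p) = {n2}
Sat(p | (b & p)) = {n2, n4, n5}
EG (p | (b & p)): greatest fixpoint, start Z0 = {n2, n4, n5}, keep only states in Sat with some successor in Z. Already a fixed point.
Sat(EG (p | (b & p))) = {n2, n4, n5}
Sat(~q) = {n0, n2, n3, n4, n5, n6}
Sat((EG (p | (b & p))) & ~q) = {n2, n4, n5}
AF ((EG (p | (b & p))) & ~q): least fixpoint, start Z0 = {n2, n4, n5}, add states with every successor in Z. Already a fixed point.
Sat(AF ((EG (p | (b & p))) & ~q)) = {n2, n4, n5}
|Sat(AF ((EG (p | (b & p))) & ~q))| = |{n2, n4, n5}| = 3.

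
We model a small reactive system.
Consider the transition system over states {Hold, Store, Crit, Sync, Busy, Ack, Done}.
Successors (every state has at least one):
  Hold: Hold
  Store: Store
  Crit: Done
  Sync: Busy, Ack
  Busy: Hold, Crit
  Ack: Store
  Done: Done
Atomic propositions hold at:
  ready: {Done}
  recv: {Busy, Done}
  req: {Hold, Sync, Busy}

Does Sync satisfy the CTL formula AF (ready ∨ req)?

Yes

Sat(ready ∨ req) = {Hold, Sync, Busy, Done}
AF (ready ∨ req): least fixpoint, start Z0 = {Hold, Sync, Busy, Done}, add states with every successor in Z. Z1 = {Hold, Crit, Sync, Busy, Done}; fixed.
Sat(AF (ready ∨ req)) = {Hold, Crit, Sync, Busy, Done}
Sync ∈ Sat(AF (ready ∨ req)) = {Hold, Crit, Sync, Busy, Done}, so the formula holds at Sync.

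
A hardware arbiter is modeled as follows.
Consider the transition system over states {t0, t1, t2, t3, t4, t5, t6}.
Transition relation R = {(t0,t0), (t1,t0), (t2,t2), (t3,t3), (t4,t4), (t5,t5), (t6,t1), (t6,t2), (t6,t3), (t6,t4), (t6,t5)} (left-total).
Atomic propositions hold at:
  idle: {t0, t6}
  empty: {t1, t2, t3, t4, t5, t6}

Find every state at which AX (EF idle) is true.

{t0, t1}

EF idle: least fixpoint, start Z0 = {t0, t6}, add states with some successor in Z. Z1 = {t0, t1, t6}; fixed.
Sat(EF idle) = {t0, t1, t6}
Sat(AX (EF idle)) = {s : every successor in {t0, t1, t6}} = {t0, t1}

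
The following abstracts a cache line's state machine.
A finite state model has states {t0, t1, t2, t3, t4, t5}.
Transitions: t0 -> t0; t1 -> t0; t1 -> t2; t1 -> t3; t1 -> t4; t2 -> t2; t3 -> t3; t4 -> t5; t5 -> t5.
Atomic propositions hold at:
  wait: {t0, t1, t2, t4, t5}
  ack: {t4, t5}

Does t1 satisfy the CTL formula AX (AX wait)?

Sat(AX wait) = {s : every successor in {t0, t1, t2, t4, t5}} = {t0, t2, t4, t5}
Sat(AX (AX wait)) = {s : every successor in {t0, t2, t4, t5}} = {t0, t2, t4, t5}
t1 ∉ Sat(AX (AX wait)) = {t0, t2, t4, t5}, so the formula does not hold at t1.

No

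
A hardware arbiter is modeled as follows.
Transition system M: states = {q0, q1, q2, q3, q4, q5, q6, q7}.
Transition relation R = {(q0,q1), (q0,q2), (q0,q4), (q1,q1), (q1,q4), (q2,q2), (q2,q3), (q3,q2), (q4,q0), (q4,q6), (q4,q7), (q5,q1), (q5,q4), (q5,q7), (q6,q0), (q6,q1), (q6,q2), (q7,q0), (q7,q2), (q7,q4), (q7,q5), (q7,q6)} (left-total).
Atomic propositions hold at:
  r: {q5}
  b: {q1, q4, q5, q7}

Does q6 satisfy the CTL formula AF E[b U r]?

No

E[b U r]: least fixpoint, start Z0 = Sat(r) = {q5}, add states in Sat(b) with some successor in Z. Z1 = {q5, q7}; Z2 = {q4, q5, q7}; Z3 = {q1, q4, q5, q7}; fixed.
Sat(E[b U r]) = {q1, q4, q5, q7}
AF E[b U r]: least fixpoint, start Z0 = {q1, q4, q5, q7}, add states with every successor in Z. Already a fixed point.
Sat(AF E[b U r]) = {q1, q4, q5, q7}
q6 ∉ Sat(AF E[b U r]) = {q1, q4, q5, q7}, so the formula does not hold at q6.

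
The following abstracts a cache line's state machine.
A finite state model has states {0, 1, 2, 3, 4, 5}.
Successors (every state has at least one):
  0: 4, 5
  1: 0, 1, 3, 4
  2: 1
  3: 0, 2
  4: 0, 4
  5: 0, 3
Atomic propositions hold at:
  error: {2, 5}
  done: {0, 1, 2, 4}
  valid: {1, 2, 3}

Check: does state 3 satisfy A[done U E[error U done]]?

E[error U done]: least fixpoint, start Z0 = Sat(done) = {0, 1, 2, 4}, add states in Sat(error) with some successor in Z. Z1 = {0, 1, 2, 4, 5}; fixed.
Sat(E[error U done]) = {0, 1, 2, 4, 5}
A[done U E[error U done]]: least fixpoint, start Z0 = Sat(E[error U done]) = {0, 1, 2, 4, 5}, add states in Sat(done) with every successor in Z. Already a fixed point.
Sat(A[done U E[error U done]]) = {0, 1, 2, 4, 5}
3 ∉ Sat(A[done U E[error U done]]) = {0, 1, 2, 4, 5}, so the formula does not hold at 3.

No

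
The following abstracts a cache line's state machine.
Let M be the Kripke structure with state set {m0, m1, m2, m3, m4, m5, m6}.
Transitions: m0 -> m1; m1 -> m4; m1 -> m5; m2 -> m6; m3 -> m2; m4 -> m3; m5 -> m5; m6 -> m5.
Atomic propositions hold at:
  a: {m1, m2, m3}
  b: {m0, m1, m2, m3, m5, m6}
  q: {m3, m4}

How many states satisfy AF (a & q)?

Sat(a & q) = {m3}
AF (a & q): least fixpoint, start Z0 = {m3}, add states with every successor in Z. Z1 = {m3, m4}; fixed.
Sat(AF (a & q)) = {m3, m4}
|Sat(AF (a & q))| = |{m3, m4}| = 2.

2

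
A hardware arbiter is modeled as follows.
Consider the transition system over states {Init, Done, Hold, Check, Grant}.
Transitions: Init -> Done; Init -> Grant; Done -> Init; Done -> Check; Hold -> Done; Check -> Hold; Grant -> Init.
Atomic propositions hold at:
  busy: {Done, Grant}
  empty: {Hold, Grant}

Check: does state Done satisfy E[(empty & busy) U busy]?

Sat(empty & busy) = {Grant}
E[(empty & busy) U busy]: least fixpoint, start Z0 = Sat(busy) = {Done, Grant}, add states in Sat(empty & busy) with some successor in Z. Already a fixed point.
Sat(E[(empty & busy) U busy]) = {Done, Grant}
Done ∈ Sat(E[(empty & busy) U busy]) = {Done, Grant}, so the formula holds at Done.

Yes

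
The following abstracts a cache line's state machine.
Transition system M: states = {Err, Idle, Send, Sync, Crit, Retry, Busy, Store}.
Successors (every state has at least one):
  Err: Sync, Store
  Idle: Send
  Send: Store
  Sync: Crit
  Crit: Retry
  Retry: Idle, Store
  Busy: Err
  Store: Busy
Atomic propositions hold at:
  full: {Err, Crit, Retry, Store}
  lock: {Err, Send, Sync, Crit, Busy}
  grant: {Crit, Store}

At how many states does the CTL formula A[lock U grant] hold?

A[lock U grant]: least fixpoint, start Z0 = Sat(grant) = {Crit, Store}, add states in Sat(lock) with every successor in Z. Z1 = {Send, Sync, Crit, Store}; Z2 = {Err, Send, Sync, Crit, Store}; Z3 = {Err, Send, Sync, Crit, Busy, Store}; fixed.
Sat(A[lock U grant]) = {Err, Send, Sync, Crit, Busy, Store}
|Sat(A[lock U grant])| = |{Err, Send, Sync, Crit, Busy, Store}| = 6.

6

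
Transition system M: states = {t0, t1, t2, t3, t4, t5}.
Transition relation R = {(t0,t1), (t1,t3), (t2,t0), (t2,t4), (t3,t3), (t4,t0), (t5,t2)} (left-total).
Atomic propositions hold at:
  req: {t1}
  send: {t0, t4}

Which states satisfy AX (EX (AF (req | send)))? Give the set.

{t2, t4, t5}

Sat(req | send) = {t0, t1, t4}
AF (req | send): least fixpoint, start Z0 = {t0, t1, t4}, add states with every successor in Z. Z1 = {t0, t1, t2, t4}; Z2 = {t0, t1, t2, t4, t5}; fixed.
Sat(AF (req | send)) = {t0, t1, t2, t4, t5}
Sat(EX (AF (req | send))) = {s : some successor in {t0, t1, t2, t4, t5}} = {t0, t2, t4, t5}
Sat(AX (EX (AF (req | send)))) = {s : every successor in {t0, t2, t4, t5}} = {t2, t4, t5}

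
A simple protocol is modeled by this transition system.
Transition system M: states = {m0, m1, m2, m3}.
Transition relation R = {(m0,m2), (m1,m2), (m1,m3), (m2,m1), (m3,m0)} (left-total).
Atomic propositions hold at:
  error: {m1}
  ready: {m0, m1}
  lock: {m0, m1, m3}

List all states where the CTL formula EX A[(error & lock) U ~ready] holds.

{m0, m1, m2}

Sat(error & lock) = {m1}
Sat(~ready) = {m2, m3}
A[(error & lock) U ~ready]: least fixpoint, start Z0 = Sat(~ready) = {m2, m3}, add states in Sat(error & lock) with every successor in Z. Z1 = {m1, m2, m3}; fixed.
Sat(A[(error & lock) U ~ready]) = {m1, m2, m3}
Sat(EX A[(error & lock) U ~ready]) = {s : some successor in {m1, m2, m3}} = {m0, m1, m2}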